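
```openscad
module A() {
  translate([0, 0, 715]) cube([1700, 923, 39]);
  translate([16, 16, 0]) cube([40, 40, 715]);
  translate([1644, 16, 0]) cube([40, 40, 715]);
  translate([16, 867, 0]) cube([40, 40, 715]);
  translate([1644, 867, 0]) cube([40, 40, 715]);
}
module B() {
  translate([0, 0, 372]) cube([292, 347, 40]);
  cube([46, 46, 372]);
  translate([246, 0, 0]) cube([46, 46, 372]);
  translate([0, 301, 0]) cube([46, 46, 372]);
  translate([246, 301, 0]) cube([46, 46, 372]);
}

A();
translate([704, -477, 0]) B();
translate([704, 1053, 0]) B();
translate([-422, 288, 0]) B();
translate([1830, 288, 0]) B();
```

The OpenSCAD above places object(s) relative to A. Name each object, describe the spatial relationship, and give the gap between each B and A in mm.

Each stool's nearest face is 130 mm from the table's bounding box.

A is a table. B is a stool. Four stools sit around the table at the −y, +y, −x, +x sides. The gap between each stool and the table is 130 mm.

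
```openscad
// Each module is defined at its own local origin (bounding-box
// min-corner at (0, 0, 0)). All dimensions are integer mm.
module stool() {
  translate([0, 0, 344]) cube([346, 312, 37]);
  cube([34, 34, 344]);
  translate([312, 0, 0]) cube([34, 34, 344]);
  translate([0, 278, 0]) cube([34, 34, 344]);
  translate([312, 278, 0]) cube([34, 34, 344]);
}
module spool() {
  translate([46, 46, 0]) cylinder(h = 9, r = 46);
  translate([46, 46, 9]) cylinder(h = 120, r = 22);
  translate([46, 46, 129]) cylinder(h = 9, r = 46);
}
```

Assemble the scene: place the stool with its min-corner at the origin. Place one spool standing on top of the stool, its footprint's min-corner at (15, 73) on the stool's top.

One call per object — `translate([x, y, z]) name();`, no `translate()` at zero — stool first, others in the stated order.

stool();
translate([15, 73, 381]) spool();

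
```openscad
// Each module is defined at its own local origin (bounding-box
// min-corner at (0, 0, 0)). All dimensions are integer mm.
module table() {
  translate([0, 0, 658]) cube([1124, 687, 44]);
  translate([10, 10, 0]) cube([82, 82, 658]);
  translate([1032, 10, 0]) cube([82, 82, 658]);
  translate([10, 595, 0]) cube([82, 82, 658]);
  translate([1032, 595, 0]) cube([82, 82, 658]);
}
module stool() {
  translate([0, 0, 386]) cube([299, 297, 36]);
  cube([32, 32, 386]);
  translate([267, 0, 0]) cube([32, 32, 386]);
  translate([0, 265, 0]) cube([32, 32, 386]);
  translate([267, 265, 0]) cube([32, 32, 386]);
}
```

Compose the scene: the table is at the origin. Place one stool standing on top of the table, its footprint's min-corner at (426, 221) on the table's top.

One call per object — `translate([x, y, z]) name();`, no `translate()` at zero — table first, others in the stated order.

table();
translate([426, 221, 702]) stool();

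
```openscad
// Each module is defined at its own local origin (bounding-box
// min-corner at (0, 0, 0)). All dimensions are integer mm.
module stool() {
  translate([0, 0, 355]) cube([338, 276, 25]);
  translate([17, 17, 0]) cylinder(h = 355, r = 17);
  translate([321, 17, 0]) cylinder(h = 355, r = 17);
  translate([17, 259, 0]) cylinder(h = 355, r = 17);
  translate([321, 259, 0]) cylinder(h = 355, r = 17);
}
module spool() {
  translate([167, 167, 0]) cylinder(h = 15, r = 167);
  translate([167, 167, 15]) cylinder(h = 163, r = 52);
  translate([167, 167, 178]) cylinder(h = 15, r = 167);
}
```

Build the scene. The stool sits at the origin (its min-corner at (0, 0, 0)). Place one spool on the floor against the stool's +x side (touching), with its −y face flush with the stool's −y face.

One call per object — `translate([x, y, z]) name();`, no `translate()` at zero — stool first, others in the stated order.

stool();
translate([338, 0, 0]) spool();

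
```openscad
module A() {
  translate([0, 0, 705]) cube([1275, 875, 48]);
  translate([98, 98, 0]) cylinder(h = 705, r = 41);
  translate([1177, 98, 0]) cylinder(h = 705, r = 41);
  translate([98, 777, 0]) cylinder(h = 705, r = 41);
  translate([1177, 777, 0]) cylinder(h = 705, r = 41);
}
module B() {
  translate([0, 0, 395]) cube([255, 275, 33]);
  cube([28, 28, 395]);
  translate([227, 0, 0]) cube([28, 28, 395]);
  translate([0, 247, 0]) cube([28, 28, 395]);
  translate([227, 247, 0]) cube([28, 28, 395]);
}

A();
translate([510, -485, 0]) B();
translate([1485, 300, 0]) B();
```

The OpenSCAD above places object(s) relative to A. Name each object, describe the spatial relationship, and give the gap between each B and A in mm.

A is a table. B is a stool. Two stools sit around the table at the −y, +x sides. The gap between each stool and the table is 210 mm.

Each stool's nearest face is 210 mm from the table's bounding box.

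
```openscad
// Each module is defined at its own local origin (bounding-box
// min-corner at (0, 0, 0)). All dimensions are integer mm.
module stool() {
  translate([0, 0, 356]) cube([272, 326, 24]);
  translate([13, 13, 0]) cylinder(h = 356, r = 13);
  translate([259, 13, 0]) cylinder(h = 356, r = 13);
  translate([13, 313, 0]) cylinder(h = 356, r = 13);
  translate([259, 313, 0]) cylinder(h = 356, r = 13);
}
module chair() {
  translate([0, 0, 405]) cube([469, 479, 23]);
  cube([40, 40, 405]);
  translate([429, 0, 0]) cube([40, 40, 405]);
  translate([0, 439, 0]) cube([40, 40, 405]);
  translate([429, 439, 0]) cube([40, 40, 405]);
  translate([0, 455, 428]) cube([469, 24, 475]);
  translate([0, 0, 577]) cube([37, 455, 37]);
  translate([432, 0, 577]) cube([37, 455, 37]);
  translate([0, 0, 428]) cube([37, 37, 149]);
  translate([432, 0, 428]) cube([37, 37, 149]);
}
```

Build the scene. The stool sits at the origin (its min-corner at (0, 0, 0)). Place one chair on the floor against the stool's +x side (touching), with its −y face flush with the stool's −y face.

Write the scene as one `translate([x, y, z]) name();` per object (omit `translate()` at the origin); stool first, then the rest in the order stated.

stool();
translate([272, 0, 0]) chair();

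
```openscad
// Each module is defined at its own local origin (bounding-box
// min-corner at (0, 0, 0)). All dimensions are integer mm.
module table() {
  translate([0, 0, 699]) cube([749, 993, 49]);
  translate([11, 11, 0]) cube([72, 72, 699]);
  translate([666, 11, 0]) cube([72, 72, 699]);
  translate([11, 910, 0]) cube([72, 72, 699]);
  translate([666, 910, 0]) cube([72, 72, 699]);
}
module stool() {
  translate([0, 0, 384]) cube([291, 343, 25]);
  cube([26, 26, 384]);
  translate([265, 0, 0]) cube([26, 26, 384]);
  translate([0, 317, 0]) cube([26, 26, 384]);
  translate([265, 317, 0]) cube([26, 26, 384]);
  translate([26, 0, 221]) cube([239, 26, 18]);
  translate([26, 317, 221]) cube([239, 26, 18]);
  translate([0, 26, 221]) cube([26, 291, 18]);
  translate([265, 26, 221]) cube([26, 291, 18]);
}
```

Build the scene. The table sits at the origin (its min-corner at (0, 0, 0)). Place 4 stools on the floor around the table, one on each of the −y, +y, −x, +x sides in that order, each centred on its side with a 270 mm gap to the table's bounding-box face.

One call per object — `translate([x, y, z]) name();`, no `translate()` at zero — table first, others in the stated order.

table();
translate([229, -613, 0]) stool();
translate([229, 1263, 0]) stool();
translate([-561, 325, 0]) stool();
translate([1019, 325, 0]) stool();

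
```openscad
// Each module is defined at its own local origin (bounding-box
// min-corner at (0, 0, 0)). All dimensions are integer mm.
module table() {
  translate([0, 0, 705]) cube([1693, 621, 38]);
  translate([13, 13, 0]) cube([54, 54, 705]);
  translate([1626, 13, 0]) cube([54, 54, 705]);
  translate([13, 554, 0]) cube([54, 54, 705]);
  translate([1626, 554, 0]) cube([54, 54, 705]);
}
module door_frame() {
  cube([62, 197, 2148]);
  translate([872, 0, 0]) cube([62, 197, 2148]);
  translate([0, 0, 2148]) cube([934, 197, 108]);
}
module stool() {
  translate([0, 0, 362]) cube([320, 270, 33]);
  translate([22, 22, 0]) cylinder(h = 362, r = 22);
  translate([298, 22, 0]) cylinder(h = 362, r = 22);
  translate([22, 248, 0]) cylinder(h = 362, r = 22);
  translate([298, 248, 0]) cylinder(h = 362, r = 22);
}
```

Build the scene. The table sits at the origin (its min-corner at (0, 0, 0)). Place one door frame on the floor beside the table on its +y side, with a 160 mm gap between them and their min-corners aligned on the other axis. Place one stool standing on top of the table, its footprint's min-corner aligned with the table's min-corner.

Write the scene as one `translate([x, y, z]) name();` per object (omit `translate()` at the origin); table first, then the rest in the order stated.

table();
translate([0, 781, 0]) door_frame();
translate([0, 0, 743]) stool();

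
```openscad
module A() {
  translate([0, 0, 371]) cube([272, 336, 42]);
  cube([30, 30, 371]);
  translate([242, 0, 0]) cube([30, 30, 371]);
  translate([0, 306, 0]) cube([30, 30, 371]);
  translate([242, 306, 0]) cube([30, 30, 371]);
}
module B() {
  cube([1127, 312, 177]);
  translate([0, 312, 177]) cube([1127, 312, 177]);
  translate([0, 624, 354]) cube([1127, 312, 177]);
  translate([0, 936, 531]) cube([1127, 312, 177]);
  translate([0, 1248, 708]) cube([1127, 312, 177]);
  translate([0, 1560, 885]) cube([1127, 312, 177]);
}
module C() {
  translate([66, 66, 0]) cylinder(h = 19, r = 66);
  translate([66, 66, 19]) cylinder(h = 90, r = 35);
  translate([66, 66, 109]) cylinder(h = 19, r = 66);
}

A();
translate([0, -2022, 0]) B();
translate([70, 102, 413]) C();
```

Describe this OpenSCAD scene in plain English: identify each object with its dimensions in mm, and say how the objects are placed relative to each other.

A is a four-legged stool. The seat is a 272×336×42 mm slab whose top surface is at z = 413 mm; four square legs, each 30×30 mm in cross-section, run from the floor (z = 0) to the underside of the seat, each flush with a corner of the seat.

B is a run of 6 identical solid stair steps. Each tread is 1127×312 mm and each step block is 177 mm high. Step 1 rests on the floor; step k is offset from step 1 by (k−1)×312 mm in y and (k−1)×177 mm in z.

C is a spool: two coaxial disc flanges of radius 66 mm and thickness 19 mm, joined by a core cylinder of radius 35 mm and height 90 mm. The lower flange rests on z = 0 and the three cylinders share a vertical axis.

The staircase is on the floor beside the stool on its −y side. The spool is on top of the stool, centred.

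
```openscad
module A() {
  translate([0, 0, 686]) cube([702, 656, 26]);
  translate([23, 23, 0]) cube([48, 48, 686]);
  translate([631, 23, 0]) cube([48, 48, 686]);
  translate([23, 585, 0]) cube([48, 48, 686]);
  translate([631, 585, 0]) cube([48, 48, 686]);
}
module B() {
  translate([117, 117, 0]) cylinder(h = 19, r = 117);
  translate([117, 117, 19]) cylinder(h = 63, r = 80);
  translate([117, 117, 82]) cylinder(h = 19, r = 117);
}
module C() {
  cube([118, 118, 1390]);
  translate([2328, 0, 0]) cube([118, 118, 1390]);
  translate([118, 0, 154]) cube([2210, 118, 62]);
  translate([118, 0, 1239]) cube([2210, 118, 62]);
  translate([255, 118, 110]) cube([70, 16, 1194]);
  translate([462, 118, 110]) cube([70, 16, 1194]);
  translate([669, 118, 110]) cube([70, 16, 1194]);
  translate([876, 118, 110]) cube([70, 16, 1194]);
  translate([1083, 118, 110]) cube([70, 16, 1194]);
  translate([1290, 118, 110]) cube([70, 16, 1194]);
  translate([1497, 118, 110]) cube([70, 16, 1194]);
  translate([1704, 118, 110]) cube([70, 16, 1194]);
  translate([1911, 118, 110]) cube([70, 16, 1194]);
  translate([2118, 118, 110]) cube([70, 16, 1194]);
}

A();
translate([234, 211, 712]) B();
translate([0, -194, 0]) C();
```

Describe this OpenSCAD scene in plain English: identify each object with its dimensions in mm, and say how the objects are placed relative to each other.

A is a table: top 702 mm (x) × 656 mm (y), 26 mm thick, upper face at z = 712 mm, on four 48×48 mm square legs, each inset 23 mm from the nearest pair of top edges, running from z = 0 to the bottom of the top.

B is a spool: two coaxial disc flanges of radius 117 mm and thickness 19 mm, joined by a core cylinder of radius 80 mm and height 63 mm. The lower flange rests on z = 0 and the three cylinders share a vertical axis.

C is a fence section. Two 118×118 mm posts, 1390 mm tall, stand on the floor with a clear span of 2210 mm between their inner faces. Two horizontal rails of 118×62 mm section span the gap between the posts with their undersides at z = 154 mm and z = 1239 mm, flush with the posts' −y face. 10 pickets, each 70 mm wide, 16 mm thick and 1194 mm tall, are fixed to the +y face of the rails with their bottoms at z = 110 mm, evenly spaced across the span with equal gaps (rounded down to the nearest mm) at the −x end and between each pair — any rounding remainder accumulates at the +x end.

The spool is on top of the table, centred. The fence section is on the floor beside the table on its −y side.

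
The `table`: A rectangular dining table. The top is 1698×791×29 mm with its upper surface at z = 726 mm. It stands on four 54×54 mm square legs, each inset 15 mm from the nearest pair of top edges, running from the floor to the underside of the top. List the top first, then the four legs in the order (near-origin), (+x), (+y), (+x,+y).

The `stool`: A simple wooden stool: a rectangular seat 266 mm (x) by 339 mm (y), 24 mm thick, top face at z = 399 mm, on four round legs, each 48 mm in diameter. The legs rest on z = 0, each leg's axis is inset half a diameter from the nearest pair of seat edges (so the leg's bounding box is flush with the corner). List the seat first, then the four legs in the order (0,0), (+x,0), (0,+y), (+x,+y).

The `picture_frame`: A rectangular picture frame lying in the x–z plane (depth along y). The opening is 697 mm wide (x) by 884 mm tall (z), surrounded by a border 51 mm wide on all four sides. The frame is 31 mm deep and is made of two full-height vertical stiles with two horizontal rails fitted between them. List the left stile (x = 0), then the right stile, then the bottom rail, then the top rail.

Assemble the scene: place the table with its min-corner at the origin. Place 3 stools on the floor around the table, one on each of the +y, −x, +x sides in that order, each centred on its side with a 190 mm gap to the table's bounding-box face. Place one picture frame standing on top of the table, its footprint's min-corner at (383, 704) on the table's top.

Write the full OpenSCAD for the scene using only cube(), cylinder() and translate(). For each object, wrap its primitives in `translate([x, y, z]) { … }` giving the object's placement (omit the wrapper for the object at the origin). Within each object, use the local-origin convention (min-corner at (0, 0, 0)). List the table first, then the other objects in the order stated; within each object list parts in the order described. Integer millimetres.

translate([0, 0, 697]) cube([1698, 791, 29]);
translate([15, 15, 0]) cube([54, 54, 697]);
translate([1629, 15, 0]) cube([54, 54, 697]);
translate([15, 722, 0]) cube([54, 54, 697]);
translate([1629, 722, 0]) cube([54, 54, 697]);
translate([716, 981, 0]) {
  translate([0, 0, 375]) cube([266, 339, 24]);
  translate([24, 24, 0]) cylinder(h = 375, r = 24);
  translate([242, 24, 0]) cylinder(h = 375, r = 24);
  translate([24, 315, 0]) cylinder(h = 375, r = 24);
  translate([242, 315, 0]) cylinder(h = 375, r = 24);
}
translate([-456, 226, 0]) {
  translate([0, 0, 375]) cube([266, 339, 24]);
  translate([24, 24, 0]) cylinder(h = 375, r = 24);
  translate([242, 24, 0]) cylinder(h = 375, r = 24);
  translate([24, 315, 0]) cylinder(h = 375, r = 24);
  translate([242, 315, 0]) cylinder(h = 375, r = 24);
}
translate([1888, 226, 0]) {
  translate([0, 0, 375]) cube([266, 339, 24]);
  translate([24, 24, 0]) cylinder(h = 375, r = 24);
  translate([242, 24, 0]) cylinder(h = 375, r = 24);
  translate([24, 315, 0]) cylinder(h = 375, r = 24);
  translate([242, 315, 0]) cylinder(h = 375, r = 24);
}
translate([383, 704, 726]) {
  cube([51, 31, 986]);
  translate([748, 0, 0]) cube([51, 31, 986]);
  translate([51, 0, 0]) cube([697, 31, 51]);
  translate([51, 0, 935]) cube([697, 31, 51]);
}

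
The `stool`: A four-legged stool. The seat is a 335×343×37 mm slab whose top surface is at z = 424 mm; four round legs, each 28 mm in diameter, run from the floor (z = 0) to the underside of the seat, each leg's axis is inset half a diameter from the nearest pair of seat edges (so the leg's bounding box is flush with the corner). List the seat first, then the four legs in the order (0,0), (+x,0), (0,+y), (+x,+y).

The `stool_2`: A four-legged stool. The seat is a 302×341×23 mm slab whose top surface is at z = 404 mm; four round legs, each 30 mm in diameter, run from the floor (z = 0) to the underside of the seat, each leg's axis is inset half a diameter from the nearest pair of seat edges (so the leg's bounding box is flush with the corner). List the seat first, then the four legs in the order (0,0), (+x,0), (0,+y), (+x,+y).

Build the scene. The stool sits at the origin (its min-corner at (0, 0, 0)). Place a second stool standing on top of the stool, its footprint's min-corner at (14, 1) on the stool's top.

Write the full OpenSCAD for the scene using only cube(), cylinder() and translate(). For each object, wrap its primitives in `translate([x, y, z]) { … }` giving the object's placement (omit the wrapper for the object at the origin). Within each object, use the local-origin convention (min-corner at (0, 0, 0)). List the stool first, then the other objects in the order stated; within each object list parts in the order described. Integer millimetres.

translate([0, 0, 387]) cube([335, 343, 37]);
translate([14, 14, 0]) cylinder(h = 387, r = 14);
translate([321, 14, 0]) cylinder(h = 387, r = 14);
translate([14, 329, 0]) cylinder(h = 387, r = 14);
translate([321, 329, 0]) cylinder(h = 387, r = 14);
translate([14, 1, 424]) {
  translate([0, 0, 381]) cube([302, 341, 23]);
  translate([15, 15, 0]) cylinder(h = 381, r = 15);
  translate([287, 15, 0]) cylinder(h = 381, r = 15);
  translate([15, 326, 0]) cylinder(h = 381, r = 15);
  translate([287, 326, 0]) cylinder(h = 381, r = 15);
}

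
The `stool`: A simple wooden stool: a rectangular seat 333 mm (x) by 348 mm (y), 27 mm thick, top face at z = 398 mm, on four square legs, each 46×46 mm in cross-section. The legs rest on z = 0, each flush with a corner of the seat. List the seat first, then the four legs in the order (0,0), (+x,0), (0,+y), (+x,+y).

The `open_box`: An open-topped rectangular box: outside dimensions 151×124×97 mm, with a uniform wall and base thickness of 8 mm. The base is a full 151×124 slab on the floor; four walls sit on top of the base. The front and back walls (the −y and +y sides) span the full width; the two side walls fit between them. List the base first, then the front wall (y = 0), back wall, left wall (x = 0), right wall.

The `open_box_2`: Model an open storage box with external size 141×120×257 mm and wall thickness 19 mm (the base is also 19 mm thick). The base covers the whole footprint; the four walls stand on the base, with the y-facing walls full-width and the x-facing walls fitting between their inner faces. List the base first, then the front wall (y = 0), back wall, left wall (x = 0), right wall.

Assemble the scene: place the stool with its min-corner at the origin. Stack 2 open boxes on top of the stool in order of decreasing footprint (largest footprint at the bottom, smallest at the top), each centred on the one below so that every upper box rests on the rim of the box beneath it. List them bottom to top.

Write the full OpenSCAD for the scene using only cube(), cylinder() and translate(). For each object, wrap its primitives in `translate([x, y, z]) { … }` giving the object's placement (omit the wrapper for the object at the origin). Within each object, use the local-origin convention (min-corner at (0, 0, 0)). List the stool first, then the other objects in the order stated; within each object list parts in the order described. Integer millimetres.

translate([0, 0, 371]) cube([333, 348, 27]);
cube([46, 46, 371]);
translate([287, 0, 0]) cube([46, 46, 371]);
translate([0, 302, 0]) cube([46, 46, 371]);
translate([287, 302, 0]) cube([46, 46, 371]);
translate([91, 112, 398]) {
  cube([151, 124, 8]);
  translate([0, 0, 8]) cube([151, 8, 89]);
  translate([0, 116, 8]) cube([151, 8, 89]);
  translate([0, 8, 8]) cube([8, 108, 89]);
  translate([143, 8, 8]) cube([8, 108, 89]);
}
translate([96, 114, 495]) {
  cube([141, 120, 19]);
  translate([0, 0, 19]) cube([141, 19, 238]);
  translate([0, 101, 19]) cube([141, 19, 238]);
  translate([0, 19, 19]) cube([19, 82, 238]);
  translate([122, 19, 19]) cube([19, 82, 238]);
}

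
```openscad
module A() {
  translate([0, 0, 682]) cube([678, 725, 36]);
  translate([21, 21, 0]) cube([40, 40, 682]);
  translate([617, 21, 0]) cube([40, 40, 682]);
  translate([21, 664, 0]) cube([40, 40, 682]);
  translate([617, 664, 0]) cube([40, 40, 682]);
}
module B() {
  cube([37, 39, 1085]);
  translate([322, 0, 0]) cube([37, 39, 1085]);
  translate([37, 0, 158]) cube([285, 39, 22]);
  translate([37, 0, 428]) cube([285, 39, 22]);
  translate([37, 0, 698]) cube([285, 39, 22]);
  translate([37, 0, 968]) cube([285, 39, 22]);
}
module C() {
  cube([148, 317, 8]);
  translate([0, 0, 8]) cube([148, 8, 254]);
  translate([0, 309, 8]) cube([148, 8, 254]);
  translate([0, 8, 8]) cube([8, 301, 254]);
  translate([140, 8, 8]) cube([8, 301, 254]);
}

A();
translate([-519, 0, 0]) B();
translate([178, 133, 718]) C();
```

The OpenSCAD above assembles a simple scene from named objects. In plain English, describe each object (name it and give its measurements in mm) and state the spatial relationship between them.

A is a rectangular dining table. The top is 678×725×36 mm with its upper surface at z = 718 mm. It stands on four 40×40 mm square legs, each inset 21 mm from the nearest pair of top edges, running from the floor to the underside of the top.

B is a straight ladder. Two 37×39 mm vertical rails, 1085 mm tall, stand 359 mm apart (outside-to-outside) with their front faces coplanar on the −y side. 4 rungs, each 39 mm deep and 22 mm tall, span between the inner faces of the rails, front faces flush with the rails. The lowest rung's underside is at z = 158 mm and rungs are spaced 270 mm apart (underside to underside).

C is an open-topped rectangular box: outside dimensions 148×317×262 mm, with a uniform wall and base thickness of 8 mm. The base is a full 148×317 slab on the floor; four walls sit on top of the base. The front and back walls (the −y and +y sides) span the full width; the two side walls fit between them.

The ladder is on the floor beside the table on its −x side. The open box is on top of the table.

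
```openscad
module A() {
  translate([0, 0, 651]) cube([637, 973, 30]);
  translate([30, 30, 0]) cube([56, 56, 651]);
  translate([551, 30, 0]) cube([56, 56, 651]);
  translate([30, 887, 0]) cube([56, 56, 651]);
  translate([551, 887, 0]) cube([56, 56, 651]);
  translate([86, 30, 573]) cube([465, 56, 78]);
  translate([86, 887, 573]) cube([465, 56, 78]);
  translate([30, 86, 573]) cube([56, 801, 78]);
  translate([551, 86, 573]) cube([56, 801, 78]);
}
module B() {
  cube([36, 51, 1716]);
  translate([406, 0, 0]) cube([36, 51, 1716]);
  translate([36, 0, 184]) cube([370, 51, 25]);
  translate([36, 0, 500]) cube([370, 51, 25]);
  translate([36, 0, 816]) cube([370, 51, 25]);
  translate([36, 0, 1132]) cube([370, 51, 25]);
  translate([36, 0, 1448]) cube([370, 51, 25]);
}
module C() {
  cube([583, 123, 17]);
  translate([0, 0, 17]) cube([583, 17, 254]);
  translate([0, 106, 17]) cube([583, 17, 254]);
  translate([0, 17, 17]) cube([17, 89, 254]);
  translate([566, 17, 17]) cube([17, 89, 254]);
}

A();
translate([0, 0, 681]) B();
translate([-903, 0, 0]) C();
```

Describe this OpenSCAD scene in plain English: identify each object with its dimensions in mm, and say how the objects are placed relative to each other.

A is a table with a 637×973 mm rectangular top, 30 mm thick, top surface at z = 681 mm, supported by four 56×56 mm square legs, each inset 30 mm from the nearest pair of top edges, running from the floor. Four apron rails, 56 mm thick and 78 mm tall, run between adjacent legs with their top edges flush with the underside of the top and their outer faces flush with the legs' outer faces.

B is a straight ladder. Two 36×51 mm vertical rails, 1716 mm tall, stand 442 mm apart (outside-to-outside) with their front faces coplanar on the −y side. 5 rungs, each 51 mm deep and 25 mm tall, span between the inner faces of the rails, front faces flush with the rails. The lowest rung's underside is at z = 184 mm and rungs are spaced 316 mm apart (underside to underside).

C is an open storage box with external size 583×123×271 mm and wall thickness 17 mm (the base is also 17 mm thick). The base covers the whole footprint; the four walls stand on the base, with the y-facing walls full-width and the x-facing walls fitting between their inner faces.

The ladder is on top of the table. The open box is on the floor beside the table on its −x side.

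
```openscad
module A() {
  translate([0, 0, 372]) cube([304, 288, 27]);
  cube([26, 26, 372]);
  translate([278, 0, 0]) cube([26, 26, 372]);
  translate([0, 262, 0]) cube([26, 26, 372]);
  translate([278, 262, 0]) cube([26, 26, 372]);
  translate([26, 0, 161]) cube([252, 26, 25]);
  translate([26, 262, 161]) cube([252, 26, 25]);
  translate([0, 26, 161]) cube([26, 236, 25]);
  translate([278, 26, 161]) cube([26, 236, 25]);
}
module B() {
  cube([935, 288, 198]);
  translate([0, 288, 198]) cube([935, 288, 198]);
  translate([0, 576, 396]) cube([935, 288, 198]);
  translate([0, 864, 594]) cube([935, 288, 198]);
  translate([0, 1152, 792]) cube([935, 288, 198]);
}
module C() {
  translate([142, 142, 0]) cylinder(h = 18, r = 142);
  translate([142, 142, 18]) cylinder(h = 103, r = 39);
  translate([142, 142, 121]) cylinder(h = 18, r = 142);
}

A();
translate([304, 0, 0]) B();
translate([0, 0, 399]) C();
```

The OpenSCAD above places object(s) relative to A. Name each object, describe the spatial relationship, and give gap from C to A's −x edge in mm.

The spool's min-x is at 0; the stool's min-x is 0; gap = 0 mm.

A is a stool. B is a staircase. C is a spool. The staircase is against the stool's +x side, with their −y faces flush. The spool is on top of the stool. The gap from the spool to the stool's −x edge is 0 mm.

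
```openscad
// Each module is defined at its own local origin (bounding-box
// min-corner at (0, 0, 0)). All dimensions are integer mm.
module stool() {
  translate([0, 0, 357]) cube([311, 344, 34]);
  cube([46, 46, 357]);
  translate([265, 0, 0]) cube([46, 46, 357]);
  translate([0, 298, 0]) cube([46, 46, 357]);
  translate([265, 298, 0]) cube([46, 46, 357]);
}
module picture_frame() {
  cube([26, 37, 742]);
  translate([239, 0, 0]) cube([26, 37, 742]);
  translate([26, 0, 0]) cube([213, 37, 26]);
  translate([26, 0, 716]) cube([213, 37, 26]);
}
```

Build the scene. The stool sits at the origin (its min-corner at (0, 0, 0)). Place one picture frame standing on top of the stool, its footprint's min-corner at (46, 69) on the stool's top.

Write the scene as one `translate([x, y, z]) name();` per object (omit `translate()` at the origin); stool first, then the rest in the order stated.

stool();
translate([46, 69, 391]) picture_frame();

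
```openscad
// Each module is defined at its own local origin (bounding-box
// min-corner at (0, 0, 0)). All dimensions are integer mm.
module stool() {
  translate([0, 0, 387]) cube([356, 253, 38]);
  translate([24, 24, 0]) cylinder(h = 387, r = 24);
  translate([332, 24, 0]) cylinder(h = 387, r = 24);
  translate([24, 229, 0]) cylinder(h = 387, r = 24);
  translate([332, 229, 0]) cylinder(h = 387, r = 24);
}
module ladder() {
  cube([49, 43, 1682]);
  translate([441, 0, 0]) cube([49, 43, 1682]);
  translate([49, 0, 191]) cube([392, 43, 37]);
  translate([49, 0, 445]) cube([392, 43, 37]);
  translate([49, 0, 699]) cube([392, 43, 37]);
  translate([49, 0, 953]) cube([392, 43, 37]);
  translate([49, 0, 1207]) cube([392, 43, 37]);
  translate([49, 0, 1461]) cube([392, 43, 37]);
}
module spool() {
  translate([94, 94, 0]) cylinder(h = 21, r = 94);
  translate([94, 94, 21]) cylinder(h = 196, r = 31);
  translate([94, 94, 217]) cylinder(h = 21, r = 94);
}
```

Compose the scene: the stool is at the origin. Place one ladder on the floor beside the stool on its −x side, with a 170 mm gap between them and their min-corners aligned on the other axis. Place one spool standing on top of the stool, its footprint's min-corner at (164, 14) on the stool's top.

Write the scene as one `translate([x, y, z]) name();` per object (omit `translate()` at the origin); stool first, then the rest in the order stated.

stool();
translate([-660, 0, 0]) ladder();
translate([164, 14, 425]) spool();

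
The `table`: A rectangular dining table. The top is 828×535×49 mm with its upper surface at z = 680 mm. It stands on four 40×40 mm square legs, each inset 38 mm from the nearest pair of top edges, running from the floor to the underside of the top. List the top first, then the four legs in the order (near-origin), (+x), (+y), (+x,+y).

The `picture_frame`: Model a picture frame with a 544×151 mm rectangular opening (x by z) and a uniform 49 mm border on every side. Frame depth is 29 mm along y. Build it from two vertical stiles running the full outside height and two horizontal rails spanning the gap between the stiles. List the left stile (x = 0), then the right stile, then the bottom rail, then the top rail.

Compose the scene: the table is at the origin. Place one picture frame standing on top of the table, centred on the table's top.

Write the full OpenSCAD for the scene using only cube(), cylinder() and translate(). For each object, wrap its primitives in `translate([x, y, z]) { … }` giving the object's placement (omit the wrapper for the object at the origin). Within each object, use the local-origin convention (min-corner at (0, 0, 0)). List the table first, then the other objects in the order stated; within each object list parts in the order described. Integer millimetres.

translate([0, 0, 631]) cube([828, 535, 49]);
translate([38, 38, 0]) cube([40, 40, 631]);
translate([750, 38, 0]) cube([40, 40, 631]);
translate([38, 457, 0]) cube([40, 40, 631]);
translate([750, 457, 0]) cube([40, 40, 631]);
translate([93, 253, 680]) {
  cube([49, 29, 249]);
  translate([593, 0, 0]) cube([49, 29, 249]);
  translate([49, 0, 0]) cube([544, 29, 49]);
  translate([49, 0, 200]) cube([544, 29, 49]);
}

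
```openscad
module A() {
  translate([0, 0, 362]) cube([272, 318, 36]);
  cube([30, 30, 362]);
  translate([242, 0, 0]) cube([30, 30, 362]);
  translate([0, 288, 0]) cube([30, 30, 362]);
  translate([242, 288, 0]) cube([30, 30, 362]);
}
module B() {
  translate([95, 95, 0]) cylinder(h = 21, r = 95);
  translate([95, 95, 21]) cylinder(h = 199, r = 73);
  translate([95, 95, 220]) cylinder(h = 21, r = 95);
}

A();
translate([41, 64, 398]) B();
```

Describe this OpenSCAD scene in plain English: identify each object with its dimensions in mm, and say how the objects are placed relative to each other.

A is a four-legged stool. The seat is 272×318 mm, 36 mm thick, top at z = 398 mm. It stands on four square legs, each 30×30 mm in cross-section, from z = 0 to the seat underside, each flush with a corner of the seat.

B is a spool: two coaxial disc flanges of radius 95 mm and thickness 21 mm, joined by a core cylinder of radius 73 mm and height 199 mm. The lower flange rests on z = 0 and the three cylinders share a vertical axis.

The spool is on top of the stool, centred.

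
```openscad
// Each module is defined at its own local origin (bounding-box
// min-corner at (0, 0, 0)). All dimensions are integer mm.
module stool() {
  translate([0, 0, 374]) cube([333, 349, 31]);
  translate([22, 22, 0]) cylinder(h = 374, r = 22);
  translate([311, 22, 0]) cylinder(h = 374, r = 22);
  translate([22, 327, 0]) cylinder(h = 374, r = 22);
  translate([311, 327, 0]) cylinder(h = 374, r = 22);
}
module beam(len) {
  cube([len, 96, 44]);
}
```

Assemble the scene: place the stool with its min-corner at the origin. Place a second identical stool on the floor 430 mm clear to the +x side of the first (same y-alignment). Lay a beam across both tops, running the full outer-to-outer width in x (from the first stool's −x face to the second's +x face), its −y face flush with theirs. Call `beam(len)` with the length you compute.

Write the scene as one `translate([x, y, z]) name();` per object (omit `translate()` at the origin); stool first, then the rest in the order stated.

stool();
translate([763, 0, 0]) stool();
translate([0, 0, 405]) beam(1096);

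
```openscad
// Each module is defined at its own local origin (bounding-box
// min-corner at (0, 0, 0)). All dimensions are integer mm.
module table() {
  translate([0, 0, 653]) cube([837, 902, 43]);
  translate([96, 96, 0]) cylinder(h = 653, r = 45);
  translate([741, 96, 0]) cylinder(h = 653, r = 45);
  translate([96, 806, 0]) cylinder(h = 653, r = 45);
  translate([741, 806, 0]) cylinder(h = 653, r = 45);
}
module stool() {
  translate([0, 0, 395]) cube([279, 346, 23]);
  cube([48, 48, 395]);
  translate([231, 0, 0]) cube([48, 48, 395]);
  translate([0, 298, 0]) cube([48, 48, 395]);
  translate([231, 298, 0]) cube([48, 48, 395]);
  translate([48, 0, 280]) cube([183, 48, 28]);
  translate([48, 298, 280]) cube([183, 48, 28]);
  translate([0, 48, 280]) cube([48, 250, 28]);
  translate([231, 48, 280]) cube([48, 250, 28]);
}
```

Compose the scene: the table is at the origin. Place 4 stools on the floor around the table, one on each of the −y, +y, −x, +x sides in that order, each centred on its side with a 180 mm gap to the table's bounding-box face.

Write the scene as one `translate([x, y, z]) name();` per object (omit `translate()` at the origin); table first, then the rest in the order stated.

table();
translate([279, -526, 0]) stool();
translate([279, 1082, 0]) stool();
translate([-459, 278, 0]) stool();
translate([1017, 278, 0]) stool();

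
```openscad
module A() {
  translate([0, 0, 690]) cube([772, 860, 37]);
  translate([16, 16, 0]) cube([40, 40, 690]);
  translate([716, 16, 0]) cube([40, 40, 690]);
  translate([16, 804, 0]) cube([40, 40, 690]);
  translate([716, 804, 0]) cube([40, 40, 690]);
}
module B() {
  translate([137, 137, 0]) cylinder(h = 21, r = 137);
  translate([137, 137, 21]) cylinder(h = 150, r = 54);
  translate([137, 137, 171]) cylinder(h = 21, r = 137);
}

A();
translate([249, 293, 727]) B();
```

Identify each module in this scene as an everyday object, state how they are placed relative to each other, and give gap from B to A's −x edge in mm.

A is a table. B is a spool. The spool is on top of the table, centred. The gap from the spool to the table's −x edge is 249 mm.

The spool's min-x is at 249; the table's min-x is 0; gap = 249 mm.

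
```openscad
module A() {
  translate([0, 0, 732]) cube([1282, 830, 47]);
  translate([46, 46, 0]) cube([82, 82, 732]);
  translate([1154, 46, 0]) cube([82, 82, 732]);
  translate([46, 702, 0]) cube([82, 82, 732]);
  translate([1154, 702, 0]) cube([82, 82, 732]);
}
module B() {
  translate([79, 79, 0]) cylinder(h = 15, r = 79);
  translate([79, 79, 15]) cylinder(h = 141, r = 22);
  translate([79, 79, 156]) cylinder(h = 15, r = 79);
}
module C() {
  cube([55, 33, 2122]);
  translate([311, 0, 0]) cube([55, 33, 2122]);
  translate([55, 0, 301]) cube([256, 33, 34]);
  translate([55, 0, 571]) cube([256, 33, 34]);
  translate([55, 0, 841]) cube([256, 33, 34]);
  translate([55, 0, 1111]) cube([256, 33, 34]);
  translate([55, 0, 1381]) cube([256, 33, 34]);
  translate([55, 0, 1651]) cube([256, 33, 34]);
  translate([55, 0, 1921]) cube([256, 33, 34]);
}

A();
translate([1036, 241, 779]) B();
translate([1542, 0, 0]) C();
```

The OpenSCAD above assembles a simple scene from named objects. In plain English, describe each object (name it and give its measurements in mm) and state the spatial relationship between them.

A is a table: top 1282 mm (x) × 830 mm (y), 47 mm thick, upper face at z = 779 mm, on four 82×82 mm square legs, each inset 46 mm from the nearest pair of top edges, running from z = 0 to the bottom of the top.

B is a spool: two coaxial disc flanges of radius 79 mm and thickness 15 mm, joined by a core cylinder of radius 22 mm and height 141 mm. The lower flange rests on z = 0 and the three cylinders share a vertical axis.

C is a wooden ladder with two side rails of 55×33 mm section and 2122 mm height, set 366 mm apart overall. Between them run 7 rectangular rungs (33 mm deep, 34 mm thick), front faces flush with the rails' −y face. The bottom of the first rung is 301 mm above the floor and each subsequent rung is 270 mm higher than the one below.

The spool is on top of the table. The ladder is on the floor beside the table on its +x side.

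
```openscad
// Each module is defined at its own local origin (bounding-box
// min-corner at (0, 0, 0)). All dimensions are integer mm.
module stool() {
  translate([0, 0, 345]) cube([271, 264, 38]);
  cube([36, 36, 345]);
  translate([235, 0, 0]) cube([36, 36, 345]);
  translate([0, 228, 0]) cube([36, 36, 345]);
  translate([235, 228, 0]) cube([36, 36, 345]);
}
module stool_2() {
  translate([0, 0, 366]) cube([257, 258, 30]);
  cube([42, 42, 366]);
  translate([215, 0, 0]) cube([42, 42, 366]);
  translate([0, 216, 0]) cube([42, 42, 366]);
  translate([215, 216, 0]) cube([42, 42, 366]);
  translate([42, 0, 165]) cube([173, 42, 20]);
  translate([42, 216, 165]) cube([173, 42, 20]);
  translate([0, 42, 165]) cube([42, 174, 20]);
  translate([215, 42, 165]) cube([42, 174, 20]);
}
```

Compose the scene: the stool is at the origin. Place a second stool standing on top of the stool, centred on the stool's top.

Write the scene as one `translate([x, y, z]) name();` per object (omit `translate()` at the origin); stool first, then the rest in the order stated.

stool();
translate([7, 3, 383]) stool_2();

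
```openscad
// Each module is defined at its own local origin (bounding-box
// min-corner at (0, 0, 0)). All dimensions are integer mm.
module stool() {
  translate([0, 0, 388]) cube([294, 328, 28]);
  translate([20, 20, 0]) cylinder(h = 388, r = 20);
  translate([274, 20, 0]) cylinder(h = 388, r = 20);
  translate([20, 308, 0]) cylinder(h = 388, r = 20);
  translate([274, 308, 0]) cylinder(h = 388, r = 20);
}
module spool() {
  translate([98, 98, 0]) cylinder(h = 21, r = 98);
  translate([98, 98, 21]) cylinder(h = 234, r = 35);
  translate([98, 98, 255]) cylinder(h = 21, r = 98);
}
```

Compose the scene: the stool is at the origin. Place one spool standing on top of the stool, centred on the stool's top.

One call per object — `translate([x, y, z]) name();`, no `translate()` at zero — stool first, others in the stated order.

stool();
translate([49, 66, 416]) spool();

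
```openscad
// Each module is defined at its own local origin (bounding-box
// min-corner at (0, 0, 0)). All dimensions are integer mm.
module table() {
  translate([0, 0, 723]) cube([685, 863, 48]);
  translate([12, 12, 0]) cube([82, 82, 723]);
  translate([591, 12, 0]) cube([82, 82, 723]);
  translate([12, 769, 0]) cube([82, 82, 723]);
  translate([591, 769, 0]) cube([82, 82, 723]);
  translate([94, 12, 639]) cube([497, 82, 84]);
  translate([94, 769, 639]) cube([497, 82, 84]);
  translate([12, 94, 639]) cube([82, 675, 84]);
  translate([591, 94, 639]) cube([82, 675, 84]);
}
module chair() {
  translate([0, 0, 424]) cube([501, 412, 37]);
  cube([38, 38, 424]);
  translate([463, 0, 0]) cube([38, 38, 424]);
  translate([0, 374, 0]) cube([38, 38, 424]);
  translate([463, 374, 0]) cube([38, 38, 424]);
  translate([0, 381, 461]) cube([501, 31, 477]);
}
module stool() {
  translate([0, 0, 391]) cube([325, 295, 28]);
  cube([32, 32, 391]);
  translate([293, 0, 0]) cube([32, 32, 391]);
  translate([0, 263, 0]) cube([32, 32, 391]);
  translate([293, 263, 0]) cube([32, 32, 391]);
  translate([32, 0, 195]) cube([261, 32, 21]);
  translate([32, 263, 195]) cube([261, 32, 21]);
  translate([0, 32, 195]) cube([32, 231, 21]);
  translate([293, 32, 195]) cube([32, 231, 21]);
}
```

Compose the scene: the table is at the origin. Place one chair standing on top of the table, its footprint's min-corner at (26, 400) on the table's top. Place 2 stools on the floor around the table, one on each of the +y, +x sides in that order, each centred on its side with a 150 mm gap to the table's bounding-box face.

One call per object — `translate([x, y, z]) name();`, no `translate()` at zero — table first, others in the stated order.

table();
translate([26, 400, 771]) chair();
translate([180, 1013, 0]) stool();
translate([835, 284, 0]) stool();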